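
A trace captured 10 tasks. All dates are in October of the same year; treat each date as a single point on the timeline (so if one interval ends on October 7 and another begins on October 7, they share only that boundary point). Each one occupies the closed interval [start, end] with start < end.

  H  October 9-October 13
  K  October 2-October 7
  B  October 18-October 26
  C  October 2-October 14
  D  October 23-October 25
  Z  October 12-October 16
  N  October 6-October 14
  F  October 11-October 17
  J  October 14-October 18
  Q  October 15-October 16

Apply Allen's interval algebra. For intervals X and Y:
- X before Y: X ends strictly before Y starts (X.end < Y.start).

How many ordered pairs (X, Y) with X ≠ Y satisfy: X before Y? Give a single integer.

24

Checking all 90 ordered pairs for relation 'before'; matching pairs in alphabetical order:
(C, B): C before B ✓
(C, D): C before D ✓
(C, Q): C before Q ✓
(F, B): F before B ✓
(F, D): F before D ✓
(H, B): H before B ✓
(H, D): H before D ✓
(H, J): H before J ✓
(H, Q): H before Q ✓
(J, D): J before D ✓
(K, B): K before B ✓
(K, D): K before D ✓
(K, F): K before F ✓
(K, H): K before H ✓
(K, J): K before J ✓
(K, Q): K before Q ✓
(K, Z): K before Z ✓
(N, B): N before B ✓
(N, D): N before D ✓
(N, Q): N before Q ✓
(Q, B): Q before B ✓
(Q, D): Q before D ✓
(Z, B): Z before B ✓
(Z, D): Z before D ✓
Count: 24.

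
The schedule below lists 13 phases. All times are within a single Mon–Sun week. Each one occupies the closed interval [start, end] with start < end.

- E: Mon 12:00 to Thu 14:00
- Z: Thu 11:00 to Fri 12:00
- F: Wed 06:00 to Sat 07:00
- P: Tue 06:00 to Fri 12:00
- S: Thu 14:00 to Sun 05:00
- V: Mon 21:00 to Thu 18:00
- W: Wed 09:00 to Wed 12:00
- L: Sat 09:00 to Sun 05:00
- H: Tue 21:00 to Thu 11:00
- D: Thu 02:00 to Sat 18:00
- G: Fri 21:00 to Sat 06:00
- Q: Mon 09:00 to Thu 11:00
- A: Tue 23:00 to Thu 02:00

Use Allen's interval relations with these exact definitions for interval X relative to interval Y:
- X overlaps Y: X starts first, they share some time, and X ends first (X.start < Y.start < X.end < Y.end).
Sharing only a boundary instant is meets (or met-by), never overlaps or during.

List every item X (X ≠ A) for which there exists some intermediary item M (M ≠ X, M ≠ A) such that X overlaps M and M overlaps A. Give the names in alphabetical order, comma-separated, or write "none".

Target A = [Tue 23:00, Thu 02:00].
Intermediaries M with M overlaps A: none.
Union: none.

none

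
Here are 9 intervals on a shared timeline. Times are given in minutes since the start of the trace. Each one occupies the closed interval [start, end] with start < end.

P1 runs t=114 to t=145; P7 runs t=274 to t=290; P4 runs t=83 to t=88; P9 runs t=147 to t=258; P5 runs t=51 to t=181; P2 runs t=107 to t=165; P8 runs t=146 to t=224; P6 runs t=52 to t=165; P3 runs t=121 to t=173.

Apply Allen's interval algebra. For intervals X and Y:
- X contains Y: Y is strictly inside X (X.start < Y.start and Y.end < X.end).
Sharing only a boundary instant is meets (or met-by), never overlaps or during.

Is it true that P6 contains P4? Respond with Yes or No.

P6 = [t=52, t=165], P4 = [t=83, t=88].
Actual relation of P6 to P4: contains.
Asked whether 'contains' holds → Yes.

Yes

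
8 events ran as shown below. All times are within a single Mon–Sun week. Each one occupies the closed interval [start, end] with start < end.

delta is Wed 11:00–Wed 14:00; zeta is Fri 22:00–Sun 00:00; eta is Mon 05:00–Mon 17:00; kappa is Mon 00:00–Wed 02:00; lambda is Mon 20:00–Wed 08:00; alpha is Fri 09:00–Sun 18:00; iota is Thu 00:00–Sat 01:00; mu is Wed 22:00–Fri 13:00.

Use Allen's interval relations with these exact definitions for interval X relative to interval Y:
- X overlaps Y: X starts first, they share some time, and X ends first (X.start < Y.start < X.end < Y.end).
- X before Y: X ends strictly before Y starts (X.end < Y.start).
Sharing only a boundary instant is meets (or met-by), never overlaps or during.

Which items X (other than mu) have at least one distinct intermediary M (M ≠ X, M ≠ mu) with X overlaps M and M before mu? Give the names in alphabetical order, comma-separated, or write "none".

kappa

Target mu = [Wed 22:00, Fri 13:00].
Intermediaries M with M before mu: delta, eta, kappa, lambda.
Via delta — items with X overlaps delta: none.
Via eta — items with X overlaps eta: none.
Via kappa — items with X overlaps kappa: none.
Via lambda — items with X overlaps lambda: kappa.
Union: kappa.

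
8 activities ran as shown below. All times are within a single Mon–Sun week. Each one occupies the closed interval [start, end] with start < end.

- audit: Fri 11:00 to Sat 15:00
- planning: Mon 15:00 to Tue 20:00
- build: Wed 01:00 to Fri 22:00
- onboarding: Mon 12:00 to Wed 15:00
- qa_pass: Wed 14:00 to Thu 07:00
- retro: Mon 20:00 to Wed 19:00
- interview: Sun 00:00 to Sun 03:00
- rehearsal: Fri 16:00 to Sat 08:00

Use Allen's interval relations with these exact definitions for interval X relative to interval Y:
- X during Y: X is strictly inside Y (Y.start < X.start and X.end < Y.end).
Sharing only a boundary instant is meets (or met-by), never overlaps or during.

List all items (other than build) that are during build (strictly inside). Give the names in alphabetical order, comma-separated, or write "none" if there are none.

Target build = [Wed 01:00, Fri 22:00].
audit [Fri 11:00, Sat 15:00] → overlapped-by → no.
interview [Sun 00:00, Sun 03:00] → after → no.
onboarding [Mon 12:00, Wed 15:00] → overlaps → no.
planning [Mon 15:00, Tue 20:00] → before → no.
qa_pass [Wed 14:00, Thu 07:00] → during → yes.
rehearsal [Fri 16:00, Sat 08:00] → overlapped-by → no.
retro [Mon 20:00, Wed 19:00] → overlaps → no.
Result: qa_pass.

qa_pass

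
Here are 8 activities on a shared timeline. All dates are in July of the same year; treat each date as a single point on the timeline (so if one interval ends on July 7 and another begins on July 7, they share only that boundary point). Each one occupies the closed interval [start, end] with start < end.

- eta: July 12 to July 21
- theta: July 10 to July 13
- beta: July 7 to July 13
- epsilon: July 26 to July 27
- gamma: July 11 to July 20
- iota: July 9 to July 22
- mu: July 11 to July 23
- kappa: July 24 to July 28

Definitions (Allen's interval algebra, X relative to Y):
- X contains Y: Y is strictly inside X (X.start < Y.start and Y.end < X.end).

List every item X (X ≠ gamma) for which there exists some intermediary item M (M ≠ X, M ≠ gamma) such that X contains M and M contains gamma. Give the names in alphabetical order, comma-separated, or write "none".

none

Target gamma = [July 11, July 20].
Intermediaries M with M contains gamma: iota.
Via iota — items with X contains iota: none.
Union: none.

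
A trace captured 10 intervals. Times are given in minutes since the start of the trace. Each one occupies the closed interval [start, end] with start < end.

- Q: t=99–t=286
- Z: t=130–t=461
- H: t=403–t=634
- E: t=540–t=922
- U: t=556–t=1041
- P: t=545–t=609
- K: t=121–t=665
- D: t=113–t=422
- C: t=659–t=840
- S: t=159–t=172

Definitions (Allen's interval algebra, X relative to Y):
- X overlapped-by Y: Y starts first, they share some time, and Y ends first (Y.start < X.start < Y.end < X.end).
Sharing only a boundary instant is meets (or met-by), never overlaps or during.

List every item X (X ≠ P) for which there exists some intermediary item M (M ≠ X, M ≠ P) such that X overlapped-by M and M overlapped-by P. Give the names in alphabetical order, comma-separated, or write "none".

Target P = [t=545, t=609].
Intermediaries M with M overlapped-by P: U.
Via U — items with X overlapped-by U: none.
Union: none.

none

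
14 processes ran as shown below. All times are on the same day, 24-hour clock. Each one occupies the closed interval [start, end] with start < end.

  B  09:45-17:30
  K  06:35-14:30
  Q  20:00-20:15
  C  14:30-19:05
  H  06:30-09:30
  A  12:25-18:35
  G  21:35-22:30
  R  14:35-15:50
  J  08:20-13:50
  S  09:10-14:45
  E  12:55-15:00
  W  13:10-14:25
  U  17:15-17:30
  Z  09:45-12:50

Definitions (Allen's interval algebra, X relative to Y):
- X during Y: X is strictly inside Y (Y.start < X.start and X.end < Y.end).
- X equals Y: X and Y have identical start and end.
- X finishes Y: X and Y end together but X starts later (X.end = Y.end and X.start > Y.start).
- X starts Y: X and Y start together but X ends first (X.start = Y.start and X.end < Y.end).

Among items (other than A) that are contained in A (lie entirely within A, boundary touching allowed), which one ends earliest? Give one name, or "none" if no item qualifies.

W

Target A = [12:25, 18:35].
B [09:45, 17:30] → overlaps → excluded.
C [14:30, 19:05] → overlapped-by → excluded.
E [12:55, 15:00] → during → candidate.
G [21:35, 22:30] → after → excluded.
H [06:30, 09:30] → before → excluded.
J [08:20, 13:50] → overlaps → excluded.
K [06:35, 14:30] → overlaps → excluded.
Q [20:00, 20:15] → after → excluded.
R [14:35, 15:50] → during → candidate.
S [09:10, 14:45] → overlaps → excluded.
U [17:15, 17:30] → during → candidate.
W [13:10, 14:25] → during → candidate.
Z [09:45, 12:50] → overlaps → excluded.
Among candidates, earliest end is 14:25 → W.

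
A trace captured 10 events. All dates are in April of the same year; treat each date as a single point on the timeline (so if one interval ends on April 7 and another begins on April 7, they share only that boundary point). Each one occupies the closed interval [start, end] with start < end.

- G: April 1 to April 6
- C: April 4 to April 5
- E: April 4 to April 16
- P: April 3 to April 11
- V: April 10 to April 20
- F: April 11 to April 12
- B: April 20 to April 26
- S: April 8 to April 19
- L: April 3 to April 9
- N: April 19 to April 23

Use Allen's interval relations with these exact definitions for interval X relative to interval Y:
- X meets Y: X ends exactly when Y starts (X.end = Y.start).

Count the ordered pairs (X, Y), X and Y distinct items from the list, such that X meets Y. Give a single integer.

3

Checking all 90 ordered pairs for relation 'meets'; matching pairs in alphabetical order:
(P, F): P meets F ✓
(S, N): S meets N ✓
(V, B): V meets B ✓
Count: 3.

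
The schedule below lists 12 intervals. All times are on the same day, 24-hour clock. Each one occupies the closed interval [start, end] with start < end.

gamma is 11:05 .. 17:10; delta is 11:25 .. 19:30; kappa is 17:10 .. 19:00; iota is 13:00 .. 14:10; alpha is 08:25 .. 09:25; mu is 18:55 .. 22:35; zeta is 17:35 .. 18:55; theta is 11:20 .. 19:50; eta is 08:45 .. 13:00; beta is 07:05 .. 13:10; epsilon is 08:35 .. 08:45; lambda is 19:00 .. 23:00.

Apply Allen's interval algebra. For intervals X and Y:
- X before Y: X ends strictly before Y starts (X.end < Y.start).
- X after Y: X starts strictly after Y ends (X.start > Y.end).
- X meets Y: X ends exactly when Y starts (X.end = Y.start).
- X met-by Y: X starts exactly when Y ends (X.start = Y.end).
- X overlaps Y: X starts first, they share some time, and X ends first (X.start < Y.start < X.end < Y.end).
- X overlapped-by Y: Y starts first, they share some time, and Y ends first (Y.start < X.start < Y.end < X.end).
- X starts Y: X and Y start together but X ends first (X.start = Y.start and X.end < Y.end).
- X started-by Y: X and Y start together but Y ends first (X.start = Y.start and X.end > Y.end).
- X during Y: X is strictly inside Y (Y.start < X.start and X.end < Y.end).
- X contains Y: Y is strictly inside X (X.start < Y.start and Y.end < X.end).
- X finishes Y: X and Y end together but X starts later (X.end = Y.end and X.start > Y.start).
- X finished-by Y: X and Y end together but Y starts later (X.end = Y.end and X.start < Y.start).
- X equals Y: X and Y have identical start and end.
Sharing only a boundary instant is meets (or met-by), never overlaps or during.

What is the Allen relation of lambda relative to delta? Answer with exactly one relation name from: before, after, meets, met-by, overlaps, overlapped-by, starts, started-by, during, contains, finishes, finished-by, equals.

lambda = [19:00, 23:00]; delta = [11:25, 19:30].
Compare endpoints: lambda.start > delta.start, lambda.start < delta.end, lambda.end > delta.start, lambda.end > delta.end.
That pattern is 'overlapped-by'.

overlapped-by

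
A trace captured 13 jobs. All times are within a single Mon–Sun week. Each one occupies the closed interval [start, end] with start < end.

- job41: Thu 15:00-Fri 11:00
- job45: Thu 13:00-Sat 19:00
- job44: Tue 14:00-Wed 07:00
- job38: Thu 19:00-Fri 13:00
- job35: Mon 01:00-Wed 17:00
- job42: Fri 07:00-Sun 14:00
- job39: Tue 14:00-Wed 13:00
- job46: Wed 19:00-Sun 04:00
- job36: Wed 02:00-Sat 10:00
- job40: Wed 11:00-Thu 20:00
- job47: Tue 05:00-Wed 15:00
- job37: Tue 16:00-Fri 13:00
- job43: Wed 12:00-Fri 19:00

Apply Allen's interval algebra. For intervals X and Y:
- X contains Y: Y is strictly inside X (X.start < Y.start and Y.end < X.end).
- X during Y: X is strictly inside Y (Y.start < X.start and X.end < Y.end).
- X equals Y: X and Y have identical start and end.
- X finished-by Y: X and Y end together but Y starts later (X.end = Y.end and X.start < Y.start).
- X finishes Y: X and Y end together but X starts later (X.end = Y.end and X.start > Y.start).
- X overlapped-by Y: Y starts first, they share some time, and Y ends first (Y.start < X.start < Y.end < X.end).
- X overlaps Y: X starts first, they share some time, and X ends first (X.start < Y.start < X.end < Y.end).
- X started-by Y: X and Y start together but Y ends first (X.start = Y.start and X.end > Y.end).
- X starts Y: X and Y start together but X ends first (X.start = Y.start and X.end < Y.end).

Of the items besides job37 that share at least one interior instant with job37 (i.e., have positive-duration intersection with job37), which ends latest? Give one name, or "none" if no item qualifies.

Target job37 = [Tue 16:00, Fri 13:00].
job35 [Mon 01:00, Wed 17:00] → overlaps → candidate.
job36 [Wed 02:00, Sat 10:00] → overlapped-by → candidate.
job38 [Thu 19:00, Fri 13:00] → finishes → candidate.
job39 [Tue 14:00, Wed 13:00] → overlaps → candidate.
job40 [Wed 11:00, Thu 20:00] → during → candidate.
job41 [Thu 15:00, Fri 11:00] → during → candidate.
job42 [Fri 07:00, Sun 14:00] → overlapped-by → candidate.
job43 [Wed 12:00, Fri 19:00] → overlapped-by → candidate.
job44 [Tue 14:00, Wed 07:00] → overlaps → candidate.
job45 [Thu 13:00, Sat 19:00] → overlapped-by → candidate.
job46 [Wed 19:00, Sun 04:00] → overlapped-by → candidate.
job47 [Tue 05:00, Wed 15:00] → overlaps → candidate.
Among candidates, latest end is Sun 14:00 → job42.

job42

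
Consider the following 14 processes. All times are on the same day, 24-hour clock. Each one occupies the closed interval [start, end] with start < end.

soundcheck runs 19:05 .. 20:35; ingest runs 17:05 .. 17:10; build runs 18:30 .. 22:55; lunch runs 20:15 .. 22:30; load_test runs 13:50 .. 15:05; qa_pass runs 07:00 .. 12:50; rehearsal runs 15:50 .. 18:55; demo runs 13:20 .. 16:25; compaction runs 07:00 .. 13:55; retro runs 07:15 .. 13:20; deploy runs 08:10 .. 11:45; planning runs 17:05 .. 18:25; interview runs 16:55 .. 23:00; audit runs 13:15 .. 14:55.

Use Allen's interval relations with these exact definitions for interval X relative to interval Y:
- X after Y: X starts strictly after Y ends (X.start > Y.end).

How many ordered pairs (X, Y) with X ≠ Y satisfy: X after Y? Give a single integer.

Checking all 182 ordered pairs for relation 'after'; matching pairs in alphabetical order:
(audit, deploy): audit after deploy ✓
(audit, qa_pass): audit after qa_pass ✓
(build, audit): build after audit ✓
(build, compaction): build after compaction ✓
(build, demo): build after demo ✓
(build, deploy): build after deploy ✓
(build, ingest): build after ingest ✓
(build, load_test): build after load_test ✓
(build, planning): build after planning ✓
(build, qa_pass): build after qa_pass ✓
(build, retro): build after retro ✓
(demo, deploy): demo after deploy ✓
(demo, qa_pass): demo after qa_pass ✓
(ingest, audit): ingest after audit ✓
(ingest, compaction): ingest after compaction ✓
(ingest, demo): ingest after demo ✓
(ingest, deploy): ingest after deploy ✓
(ingest, load_test): ingest after load_test ✓
(ingest, qa_pass): ingest after qa_pass ✓
(ingest, retro): ingest after retro ✓
(interview, audit): interview after audit ✓
(interview, compaction): interview after compaction ✓
(interview, demo): interview after demo ✓
(interview, deploy): interview after deploy ✓
... plus 39 further pairs not listed.
Count: 63.

63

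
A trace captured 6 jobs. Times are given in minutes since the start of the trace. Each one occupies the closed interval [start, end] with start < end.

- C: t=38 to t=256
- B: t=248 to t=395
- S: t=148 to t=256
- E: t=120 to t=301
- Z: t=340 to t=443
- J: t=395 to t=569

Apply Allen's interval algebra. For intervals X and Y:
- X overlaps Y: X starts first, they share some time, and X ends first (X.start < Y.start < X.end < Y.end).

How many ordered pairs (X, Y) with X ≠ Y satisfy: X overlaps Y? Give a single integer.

6

Checking all 30 ordered pairs for relation 'overlaps'; matching pairs in alphabetical order:
(B, Z): B overlaps Z ✓
(C, B): C overlaps B ✓
(C, E): C overlaps E ✓
(E, B): E overlaps B ✓
(S, B): S overlaps B ✓
(Z, J): Z overlaps J ✓
Count: 6.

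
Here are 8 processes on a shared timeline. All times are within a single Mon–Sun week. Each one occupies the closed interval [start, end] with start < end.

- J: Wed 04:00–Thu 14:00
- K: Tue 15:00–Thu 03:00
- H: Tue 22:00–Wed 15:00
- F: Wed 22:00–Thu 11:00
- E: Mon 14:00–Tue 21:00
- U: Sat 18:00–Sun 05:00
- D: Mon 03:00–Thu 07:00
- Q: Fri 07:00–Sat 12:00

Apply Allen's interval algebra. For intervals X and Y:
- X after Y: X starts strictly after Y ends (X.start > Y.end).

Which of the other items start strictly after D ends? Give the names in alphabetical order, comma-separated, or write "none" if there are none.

Target D = [Mon 03:00, Thu 07:00].
E [Mon 14:00, Tue 21:00] → during → no.
F [Wed 22:00, Thu 11:00] → overlapped-by → no.
H [Tue 22:00, Wed 15:00] → during → no.
J [Wed 04:00, Thu 14:00] → overlapped-by → no.
K [Tue 15:00, Thu 03:00] → during → no.
Q [Fri 07:00, Sat 12:00] → after → yes.
U [Sat 18:00, Sun 05:00] → after → yes.
Result: Q, U.

Q, U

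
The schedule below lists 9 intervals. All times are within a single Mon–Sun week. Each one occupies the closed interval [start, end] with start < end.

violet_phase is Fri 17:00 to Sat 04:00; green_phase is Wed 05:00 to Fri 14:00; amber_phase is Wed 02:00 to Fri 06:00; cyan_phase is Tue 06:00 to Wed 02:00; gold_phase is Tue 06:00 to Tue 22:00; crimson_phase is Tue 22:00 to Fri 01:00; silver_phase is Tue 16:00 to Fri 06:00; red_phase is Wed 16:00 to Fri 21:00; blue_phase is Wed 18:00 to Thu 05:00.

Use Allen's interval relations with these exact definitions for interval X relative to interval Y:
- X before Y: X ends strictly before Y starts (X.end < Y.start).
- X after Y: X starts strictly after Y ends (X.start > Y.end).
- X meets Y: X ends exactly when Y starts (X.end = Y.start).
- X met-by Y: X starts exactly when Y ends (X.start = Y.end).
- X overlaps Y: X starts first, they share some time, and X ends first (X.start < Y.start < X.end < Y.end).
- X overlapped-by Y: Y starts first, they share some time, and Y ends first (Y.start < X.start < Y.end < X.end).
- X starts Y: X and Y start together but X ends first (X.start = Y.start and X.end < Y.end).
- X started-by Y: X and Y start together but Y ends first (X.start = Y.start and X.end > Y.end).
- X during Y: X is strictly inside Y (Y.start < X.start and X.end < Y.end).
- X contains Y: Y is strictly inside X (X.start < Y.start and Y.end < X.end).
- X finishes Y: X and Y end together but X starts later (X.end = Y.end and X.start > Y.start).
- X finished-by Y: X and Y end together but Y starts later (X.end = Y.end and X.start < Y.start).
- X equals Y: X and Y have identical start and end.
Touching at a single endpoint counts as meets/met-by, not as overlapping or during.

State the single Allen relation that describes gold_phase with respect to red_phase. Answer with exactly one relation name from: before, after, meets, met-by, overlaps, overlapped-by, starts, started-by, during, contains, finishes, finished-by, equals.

before

gold_phase = [Tue 06:00, Tue 22:00]; red_phase = [Wed 16:00, Fri 21:00].
Compare endpoints: gold_phase.start < red_phase.start, gold_phase.start < red_phase.end, gold_phase.end < red_phase.start, gold_phase.end < red_phase.end.
That pattern is 'before'.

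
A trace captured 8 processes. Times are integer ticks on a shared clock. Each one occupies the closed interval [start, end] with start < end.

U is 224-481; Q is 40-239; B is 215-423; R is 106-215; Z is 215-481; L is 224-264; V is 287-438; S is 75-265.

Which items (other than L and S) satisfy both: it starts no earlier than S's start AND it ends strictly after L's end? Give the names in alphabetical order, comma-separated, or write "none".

B, U, V, Z

Conditions: its start is no earlier than S's start (X.start >= 75) AND its end is strictly after L's end (X.end > 264).
B: start 215 >= 75? ✓; end 423 > 264? ✓ → yes.
Q: start 40 >= 75? ✗; end 239 > 264? ✗ → no.
R: start 106 >= 75? ✓; end 215 > 264? ✗ → no.
U: start 224 >= 75? ✓; end 481 > 264? ✓ → yes.
V: start 287 >= 75? ✓; end 438 > 264? ✓ → yes.
Z: start 215 >= 75? ✓; end 481 > 264? ✓ → yes.
Result: B, U, V, Z.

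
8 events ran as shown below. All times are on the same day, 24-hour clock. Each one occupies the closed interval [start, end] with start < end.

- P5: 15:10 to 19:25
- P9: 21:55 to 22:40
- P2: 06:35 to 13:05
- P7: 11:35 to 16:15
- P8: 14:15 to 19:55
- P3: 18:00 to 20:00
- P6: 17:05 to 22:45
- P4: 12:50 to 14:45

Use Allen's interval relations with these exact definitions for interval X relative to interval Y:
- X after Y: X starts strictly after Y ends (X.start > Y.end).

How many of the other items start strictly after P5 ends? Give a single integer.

1

Target P5 = [15:10, 19:25].
P2 [06:35, 13:05] → before → no.
P3 [18:00, 20:00] → overlapped-by → no.
P4 [12:50, 14:45] → before → no.
P6 [17:05, 22:45] → overlapped-by → no.
P7 [11:35, 16:15] → overlaps → no.
P8 [14:15, 19:55] → contains → no.
P9 [21:55, 22:40] → after → counts.
Total: 1.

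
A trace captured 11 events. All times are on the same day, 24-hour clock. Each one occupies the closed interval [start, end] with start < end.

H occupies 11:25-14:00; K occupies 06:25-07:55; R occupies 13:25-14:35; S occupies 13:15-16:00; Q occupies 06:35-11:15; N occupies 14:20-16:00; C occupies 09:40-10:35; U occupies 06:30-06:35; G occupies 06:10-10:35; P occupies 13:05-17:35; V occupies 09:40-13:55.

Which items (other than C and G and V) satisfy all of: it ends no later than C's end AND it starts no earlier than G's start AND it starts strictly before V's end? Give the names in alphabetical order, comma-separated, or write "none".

K, U

Conditions: its end is no later than C's end (X.end <= 10:35) AND its start is no earlier than G's start (X.start >= 06:10) AND its start is strictly before V's end (X.start < 13:55).
H: end 14:00 <= 10:35? ✗; start 11:25 >= 06:10? ✓; start 11:25 < 13:55? ✓ → no.
K: end 07:55 <= 10:35? ✓; start 06:25 >= 06:10? ✓; start 06:25 < 13:55? ✓ → yes.
N: end 16:00 <= 10:35? ✗; start 14:20 >= 06:10? ✓; start 14:20 < 13:55? ✗ → no.
P: end 17:35 <= 10:35? ✗; start 13:05 >= 06:10? ✓; start 13:05 < 13:55? ✓ → no.
Q: end 11:15 <= 10:35? ✗; start 06:35 >= 06:10? ✓; start 06:35 < 13:55? ✓ → no.
R: end 14:35 <= 10:35? ✗; start 13:25 >= 06:10? ✓; start 13:25 < 13:55? ✓ → no.
S: end 16:00 <= 10:35? ✗; start 13:15 >= 06:10? ✓; start 13:15 < 13:55? ✓ → no.
U: end 06:35 <= 10:35? ✓; start 06:30 >= 06:10? ✓; start 06:30 < 13:55? ✓ → yes.
Result: K, U.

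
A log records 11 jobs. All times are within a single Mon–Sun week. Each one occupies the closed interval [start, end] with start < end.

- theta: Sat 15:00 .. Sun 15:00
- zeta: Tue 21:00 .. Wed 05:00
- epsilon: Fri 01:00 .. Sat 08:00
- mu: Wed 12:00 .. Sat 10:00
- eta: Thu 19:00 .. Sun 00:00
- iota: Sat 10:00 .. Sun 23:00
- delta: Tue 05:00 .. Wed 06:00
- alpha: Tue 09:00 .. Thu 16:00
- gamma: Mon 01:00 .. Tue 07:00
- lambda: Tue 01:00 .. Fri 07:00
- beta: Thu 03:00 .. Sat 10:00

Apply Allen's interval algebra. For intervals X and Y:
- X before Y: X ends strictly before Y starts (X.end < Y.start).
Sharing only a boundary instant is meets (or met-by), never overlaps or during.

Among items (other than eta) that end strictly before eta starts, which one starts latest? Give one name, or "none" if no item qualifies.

zeta

Target eta = [Thu 19:00, Sun 00:00].
alpha [Tue 09:00, Thu 16:00] → before → candidate.
beta [Thu 03:00, Sat 10:00] → overlaps → excluded.
delta [Tue 05:00, Wed 06:00] → before → candidate.
epsilon [Fri 01:00, Sat 08:00] → during → excluded.
gamma [Mon 01:00, Tue 07:00] → before → candidate.
iota [Sat 10:00, Sun 23:00] → overlapped-by → excluded.
lambda [Tue 01:00, Fri 07:00] → overlaps → excluded.
mu [Wed 12:00, Sat 10:00] → overlaps → excluded.
theta [Sat 15:00, Sun 15:00] → overlapped-by → excluded.
zeta [Tue 21:00, Wed 05:00] → before → candidate.
Among candidates, latest start is Tue 21:00 → zeta.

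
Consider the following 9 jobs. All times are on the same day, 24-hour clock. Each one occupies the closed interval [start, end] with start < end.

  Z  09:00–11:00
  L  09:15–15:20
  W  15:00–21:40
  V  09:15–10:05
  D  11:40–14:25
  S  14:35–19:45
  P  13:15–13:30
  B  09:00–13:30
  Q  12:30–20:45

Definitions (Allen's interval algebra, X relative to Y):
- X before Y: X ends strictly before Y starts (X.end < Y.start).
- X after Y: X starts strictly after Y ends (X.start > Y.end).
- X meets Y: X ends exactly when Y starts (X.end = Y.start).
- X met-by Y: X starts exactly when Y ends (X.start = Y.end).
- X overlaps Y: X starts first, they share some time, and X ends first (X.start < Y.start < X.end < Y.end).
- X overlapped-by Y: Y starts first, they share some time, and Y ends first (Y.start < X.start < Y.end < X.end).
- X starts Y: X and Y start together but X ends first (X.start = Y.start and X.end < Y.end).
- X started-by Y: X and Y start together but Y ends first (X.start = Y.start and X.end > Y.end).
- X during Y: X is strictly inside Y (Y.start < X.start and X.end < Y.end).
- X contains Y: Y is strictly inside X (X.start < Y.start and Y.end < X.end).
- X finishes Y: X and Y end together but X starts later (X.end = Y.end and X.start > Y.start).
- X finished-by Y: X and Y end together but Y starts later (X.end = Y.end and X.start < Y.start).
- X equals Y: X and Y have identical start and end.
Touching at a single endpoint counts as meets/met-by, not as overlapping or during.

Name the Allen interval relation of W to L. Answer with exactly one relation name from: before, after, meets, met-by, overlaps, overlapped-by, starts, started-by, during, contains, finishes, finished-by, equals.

W = [15:00, 21:40]; L = [09:15, 15:20].
Compare endpoints: W.start > L.start, W.start < L.end, W.end > L.start, W.end > L.end.
That pattern is 'overlapped-by'.

overlapped-by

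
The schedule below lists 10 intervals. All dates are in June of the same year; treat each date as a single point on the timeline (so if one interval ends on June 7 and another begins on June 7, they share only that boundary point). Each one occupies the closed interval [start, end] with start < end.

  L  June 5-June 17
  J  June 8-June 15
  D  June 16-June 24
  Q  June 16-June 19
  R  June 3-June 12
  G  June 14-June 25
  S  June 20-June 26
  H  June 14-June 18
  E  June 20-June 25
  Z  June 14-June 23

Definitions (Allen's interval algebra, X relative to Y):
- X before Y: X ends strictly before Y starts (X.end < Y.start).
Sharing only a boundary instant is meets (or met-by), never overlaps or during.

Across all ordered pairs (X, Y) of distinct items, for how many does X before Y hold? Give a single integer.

Checking all 90 ordered pairs for relation 'before'; matching pairs in alphabetical order:
(H, E): H before E ✓
(H, S): H before S ✓
(J, D): J before D ✓
(J, E): J before E ✓
(J, Q): J before Q ✓
(J, S): J before S ✓
(L, E): L before E ✓
(L, S): L before S ✓
(Q, E): Q before E ✓
(Q, S): Q before S ✓
(R, D): R before D ✓
(R, E): R before E ✓
(R, G): R before G ✓
(R, H): R before H ✓
(R, Q): R before Q ✓
(R, S): R before S ✓
(R, Z): R before Z ✓
Count: 17.

17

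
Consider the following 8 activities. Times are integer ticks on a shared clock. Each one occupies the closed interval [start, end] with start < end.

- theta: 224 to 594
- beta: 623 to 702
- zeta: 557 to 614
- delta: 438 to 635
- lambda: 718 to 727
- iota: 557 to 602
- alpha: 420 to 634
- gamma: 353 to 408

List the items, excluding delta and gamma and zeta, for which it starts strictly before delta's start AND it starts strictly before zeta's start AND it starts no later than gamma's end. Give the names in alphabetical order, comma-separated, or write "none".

theta

Conditions: its start is strictly before delta's start (X.start < 438) AND its start is strictly before zeta's start (X.start < 557) AND its start is no later than gamma's end (X.start <= 408).
alpha: start 420 < 438? ✓; start 420 < 557? ✓; start 420 <= 408? ✗ → no.
beta: start 623 < 438? ✗; start 623 < 557? ✗; start 623 <= 408? ✗ → no.
iota: start 557 < 438? ✗; start 557 < 557? ✗; start 557 <= 408? ✗ → no.
lambda: start 718 < 438? ✗; start 718 < 557? ✗; start 718 <= 408? ✗ → no.
theta: start 224 < 438? ✓; start 224 < 557? ✓; start 224 <= 408? ✓ → yes.
Result: theta.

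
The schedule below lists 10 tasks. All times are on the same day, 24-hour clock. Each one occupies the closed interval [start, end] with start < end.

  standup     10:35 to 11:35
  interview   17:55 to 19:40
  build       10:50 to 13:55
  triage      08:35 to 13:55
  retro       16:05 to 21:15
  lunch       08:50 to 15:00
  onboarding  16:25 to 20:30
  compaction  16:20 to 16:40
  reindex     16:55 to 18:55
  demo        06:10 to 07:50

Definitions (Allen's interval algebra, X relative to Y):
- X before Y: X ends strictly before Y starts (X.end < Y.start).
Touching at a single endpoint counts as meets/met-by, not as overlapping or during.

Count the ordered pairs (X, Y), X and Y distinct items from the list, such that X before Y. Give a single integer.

Checking all 90 ordered pairs for relation 'before'; matching pairs in alphabetical order:
(build, compaction): build before compaction ✓
(build, interview): build before interview ✓
(build, onboarding): build before onboarding ✓
(build, reindex): build before reindex ✓
(build, retro): build before retro ✓
(compaction, interview): compaction before interview ✓
(compaction, reindex): compaction before reindex ✓
(demo, build): demo before build ✓
(demo, compaction): demo before compaction ✓
(demo, interview): demo before interview ✓
(demo, lunch): demo before lunch ✓
(demo, onboarding): demo before onboarding ✓
(demo, reindex): demo before reindex ✓
(demo, retro): demo before retro ✓
(demo, standup): demo before standup ✓
(demo, triage): demo before triage ✓
(lunch, compaction): lunch before compaction ✓
(lunch, interview): lunch before interview ✓
(lunch, onboarding): lunch before onboarding ✓
(lunch, reindex): lunch before reindex ✓
(lunch, retro): lunch before retro ✓
(standup, compaction): standup before compaction ✓
(standup, interview): standup before interview ✓
(standup, onboarding): standup before onboarding ✓
... plus 7 further pairs not listed.
Count: 31.

31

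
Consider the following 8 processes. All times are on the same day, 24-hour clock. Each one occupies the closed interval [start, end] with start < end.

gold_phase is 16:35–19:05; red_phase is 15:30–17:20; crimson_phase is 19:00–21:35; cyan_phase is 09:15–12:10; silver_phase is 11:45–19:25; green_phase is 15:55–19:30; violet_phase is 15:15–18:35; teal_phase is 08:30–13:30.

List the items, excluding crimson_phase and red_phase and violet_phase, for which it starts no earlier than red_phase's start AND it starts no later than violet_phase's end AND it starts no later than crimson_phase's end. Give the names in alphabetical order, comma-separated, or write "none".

gold_phase, green_phase

Conditions: its start is no earlier than red_phase's start (X.start >= 15:30) AND its start is no later than violet_phase's end (X.start <= 18:35) AND its start is no later than crimson_phase's end (X.start <= 21:35).
cyan_phase: start 09:15 >= 15:30? ✗; start 09:15 <= 18:35? ✓; start 09:15 <= 21:35? ✓ → no.
gold_phase: start 16:35 >= 15:30? ✓; start 16:35 <= 18:35? ✓; start 16:35 <= 21:35? ✓ → yes.
green_phase: start 15:55 >= 15:30? ✓; start 15:55 <= 18:35? ✓; start 15:55 <= 21:35? ✓ → yes.
silver_phase: start 11:45 >= 15:30? ✗; start 11:45 <= 18:35? ✓; start 11:45 <= 21:35? ✓ → no.
teal_phase: start 08:30 >= 15:30? ✗; start 08:30 <= 18:35? ✓; start 08:30 <= 21:35? ✓ → no.
Result: gold_phase, green_phase.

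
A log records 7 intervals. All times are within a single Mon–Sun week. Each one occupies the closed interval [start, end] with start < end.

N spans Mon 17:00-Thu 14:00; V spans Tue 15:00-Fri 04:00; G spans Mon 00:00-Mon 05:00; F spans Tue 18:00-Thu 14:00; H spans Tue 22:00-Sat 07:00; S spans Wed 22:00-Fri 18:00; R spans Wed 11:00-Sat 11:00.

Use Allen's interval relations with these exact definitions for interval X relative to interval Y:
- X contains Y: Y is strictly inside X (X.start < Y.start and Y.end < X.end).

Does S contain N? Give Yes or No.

S = [Wed 22:00, Fri 18:00], N = [Mon 17:00, Thu 14:00].
Actual relation of S to N: overlapped-by.
Asked whether 'contains' holds → No.

No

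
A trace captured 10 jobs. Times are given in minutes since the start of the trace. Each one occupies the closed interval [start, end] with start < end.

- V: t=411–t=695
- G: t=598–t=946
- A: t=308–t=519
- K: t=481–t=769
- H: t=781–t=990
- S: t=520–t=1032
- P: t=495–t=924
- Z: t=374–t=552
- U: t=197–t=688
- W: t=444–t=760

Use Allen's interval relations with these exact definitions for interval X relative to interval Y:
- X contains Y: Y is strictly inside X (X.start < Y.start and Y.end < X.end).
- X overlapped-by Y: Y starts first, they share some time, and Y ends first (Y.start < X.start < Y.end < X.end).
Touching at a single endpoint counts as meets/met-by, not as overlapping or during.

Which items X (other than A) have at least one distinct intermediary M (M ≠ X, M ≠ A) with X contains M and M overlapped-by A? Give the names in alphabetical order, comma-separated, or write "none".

Target A = [t=308, t=519].
Intermediaries M with M overlapped-by A: K, P, V, W, Z.
Via K — items with X contains K: none.
Via P — items with X contains P: none.
Via V — items with X contains V: none.
Via W — items with X contains W: none.
Via Z — items with X contains Z: U.
Union: U.

U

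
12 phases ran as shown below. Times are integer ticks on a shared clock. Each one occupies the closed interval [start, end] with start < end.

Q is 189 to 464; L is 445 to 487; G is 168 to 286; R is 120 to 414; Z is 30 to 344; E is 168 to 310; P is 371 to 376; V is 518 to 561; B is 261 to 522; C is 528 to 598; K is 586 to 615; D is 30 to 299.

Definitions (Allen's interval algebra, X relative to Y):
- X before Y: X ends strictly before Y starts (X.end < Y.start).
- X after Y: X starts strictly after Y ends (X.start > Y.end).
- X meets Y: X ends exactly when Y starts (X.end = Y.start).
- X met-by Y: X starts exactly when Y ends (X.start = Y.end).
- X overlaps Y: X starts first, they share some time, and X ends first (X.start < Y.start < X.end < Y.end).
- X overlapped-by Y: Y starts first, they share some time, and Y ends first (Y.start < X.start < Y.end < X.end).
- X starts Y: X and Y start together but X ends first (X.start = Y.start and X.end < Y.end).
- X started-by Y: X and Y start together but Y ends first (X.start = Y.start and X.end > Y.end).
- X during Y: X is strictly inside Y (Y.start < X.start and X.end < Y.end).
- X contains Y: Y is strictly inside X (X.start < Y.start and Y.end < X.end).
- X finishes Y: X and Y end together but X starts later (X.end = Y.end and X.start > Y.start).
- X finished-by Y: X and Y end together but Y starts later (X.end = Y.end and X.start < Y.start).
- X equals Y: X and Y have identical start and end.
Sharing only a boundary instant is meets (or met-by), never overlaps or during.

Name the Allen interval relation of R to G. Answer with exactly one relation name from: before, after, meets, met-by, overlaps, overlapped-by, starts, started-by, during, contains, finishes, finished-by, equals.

contains

R = [120, 414]; G = [168, 286].
Compare endpoints: R.start < G.start, R.start < G.end, R.end > G.start, R.end > G.end.
That pattern is 'contains'.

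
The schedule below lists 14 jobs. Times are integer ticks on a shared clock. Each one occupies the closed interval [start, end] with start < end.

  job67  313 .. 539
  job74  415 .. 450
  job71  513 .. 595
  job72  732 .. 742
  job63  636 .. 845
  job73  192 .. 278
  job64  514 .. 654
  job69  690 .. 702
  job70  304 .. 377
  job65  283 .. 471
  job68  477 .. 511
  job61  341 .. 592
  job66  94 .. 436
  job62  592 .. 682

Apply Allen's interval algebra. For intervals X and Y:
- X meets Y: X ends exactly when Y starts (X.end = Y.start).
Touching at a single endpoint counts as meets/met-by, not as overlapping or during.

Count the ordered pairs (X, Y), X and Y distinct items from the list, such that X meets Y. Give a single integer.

1

Checking all 182 ordered pairs for relation 'meets'; matching pairs in alphabetical order:
(job61, job62): job61 meets job62 ✓
Count: 1.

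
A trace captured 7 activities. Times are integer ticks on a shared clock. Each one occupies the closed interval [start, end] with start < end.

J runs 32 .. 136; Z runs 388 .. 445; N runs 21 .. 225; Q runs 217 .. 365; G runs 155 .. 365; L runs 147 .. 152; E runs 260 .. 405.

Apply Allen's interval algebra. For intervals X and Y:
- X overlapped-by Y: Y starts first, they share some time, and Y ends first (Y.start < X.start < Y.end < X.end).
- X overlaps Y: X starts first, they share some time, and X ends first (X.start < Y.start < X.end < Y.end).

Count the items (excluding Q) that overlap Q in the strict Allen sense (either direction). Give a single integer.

Target Q = [217, 365].
E [260, 405] → overlapped-by → counts.
G [155, 365] → finished-by → no.
J [32, 136] → before → no.
L [147, 152] → before → no.
N [21, 225] → overlaps → counts.
Z [388, 445] → after → no.
Total: 2.

2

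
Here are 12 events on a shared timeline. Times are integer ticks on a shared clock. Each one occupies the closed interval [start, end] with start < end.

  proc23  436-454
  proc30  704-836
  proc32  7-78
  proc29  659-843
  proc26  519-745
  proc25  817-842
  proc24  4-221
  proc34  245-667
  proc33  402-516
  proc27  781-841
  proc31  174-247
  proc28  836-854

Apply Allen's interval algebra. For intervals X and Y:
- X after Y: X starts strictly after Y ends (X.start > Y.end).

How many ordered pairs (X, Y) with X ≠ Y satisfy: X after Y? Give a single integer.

46

Checking all 132 ordered pairs for relation 'after'; matching pairs in alphabetical order:
(proc23, proc24): proc23 after proc24 ✓
(proc23, proc31): proc23 after proc31 ✓
(proc23, proc32): proc23 after proc32 ✓
(proc25, proc23): proc25 after proc23 ✓
(proc25, proc24): proc25 after proc24 ✓
(proc25, proc26): proc25 after proc26 ✓
(proc25, proc31): proc25 after proc31 ✓
(proc25, proc32): proc25 after proc32 ✓
(proc25, proc33): proc25 after proc33 ✓
(proc25, proc34): proc25 after proc34 ✓
(proc26, proc23): proc26 after proc23 ✓
(proc26, proc24): proc26 after proc24 ✓
(proc26, proc31): proc26 after proc31 ✓
(proc26, proc32): proc26 after proc32 ✓
(proc26, proc33): proc26 after proc33 ✓
(proc27, proc23): proc27 after proc23 ✓
(proc27, proc24): proc27 after proc24 ✓
(proc27, proc26): proc27 after proc26 ✓
(proc27, proc31): proc27 after proc31 ✓
(proc27, proc32): proc27 after proc32 ✓
(proc27, proc33): proc27 after proc33 ✓
(proc27, proc34): proc27 after proc34 ✓
(proc28, proc23): proc28 after proc23 ✓
(proc28, proc24): proc28 after proc24 ✓
... plus 22 further pairs not listed.
Count: 46.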